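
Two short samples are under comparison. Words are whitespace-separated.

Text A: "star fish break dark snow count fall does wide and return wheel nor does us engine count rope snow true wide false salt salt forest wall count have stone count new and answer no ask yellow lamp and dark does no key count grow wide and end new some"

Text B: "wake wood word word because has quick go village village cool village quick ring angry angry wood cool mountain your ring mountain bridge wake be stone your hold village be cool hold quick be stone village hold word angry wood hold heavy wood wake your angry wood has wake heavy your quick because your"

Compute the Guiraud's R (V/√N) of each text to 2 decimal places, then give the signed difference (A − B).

A: V=33, N=49, R=4.71
B: V=18, N=54, R=2.45
Difference = 4.71 − 2.45 = 2.26

2.26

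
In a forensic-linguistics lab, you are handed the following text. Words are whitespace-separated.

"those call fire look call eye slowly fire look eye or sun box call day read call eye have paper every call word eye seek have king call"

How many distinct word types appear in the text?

17

Distinct types: {box, call, day, every, eye, fire, have, king, look, or, paper, read, seek, slowly, sun, those, word}
V = 17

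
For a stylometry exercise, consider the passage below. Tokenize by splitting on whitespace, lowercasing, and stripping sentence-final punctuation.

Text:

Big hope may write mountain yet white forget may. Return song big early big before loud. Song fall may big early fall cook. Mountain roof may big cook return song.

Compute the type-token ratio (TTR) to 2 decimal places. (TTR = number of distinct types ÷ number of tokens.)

0.53

N = 30 tokens, V = 16 types.
TTR = V / N = 16 / 30 = 0.53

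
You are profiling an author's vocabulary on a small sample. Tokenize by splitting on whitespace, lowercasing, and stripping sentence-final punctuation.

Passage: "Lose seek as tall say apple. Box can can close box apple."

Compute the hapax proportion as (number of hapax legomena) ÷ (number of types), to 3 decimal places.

0.667

Frequencies: apple:2, box:2, can:2, lose:1, seek:1, as:1, tall:1, say:1, close:1
Hapax count = 6; type count = 9.
Ratio = 6 / 9 = 0.667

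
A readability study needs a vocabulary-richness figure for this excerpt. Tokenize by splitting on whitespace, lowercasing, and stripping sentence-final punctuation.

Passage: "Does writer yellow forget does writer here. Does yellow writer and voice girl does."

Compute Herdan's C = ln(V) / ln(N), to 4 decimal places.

0.7879

N = 14, V = 8.
ln(V) = 2.079442, ln(N) = 2.639057
C = 2.079442 / 2.639057 = 0.7879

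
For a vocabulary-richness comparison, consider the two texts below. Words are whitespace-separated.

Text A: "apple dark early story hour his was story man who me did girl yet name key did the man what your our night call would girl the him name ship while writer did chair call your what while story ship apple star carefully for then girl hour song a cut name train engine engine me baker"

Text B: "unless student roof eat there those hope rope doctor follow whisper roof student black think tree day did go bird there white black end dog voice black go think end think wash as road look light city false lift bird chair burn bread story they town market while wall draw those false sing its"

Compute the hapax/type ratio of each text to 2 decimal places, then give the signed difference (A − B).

-0.17

A: hapax=22, V=37, ratio=0.59
B: hapax=32, V=42, ratio=0.76
Difference = 0.59 − 0.76 = -0.17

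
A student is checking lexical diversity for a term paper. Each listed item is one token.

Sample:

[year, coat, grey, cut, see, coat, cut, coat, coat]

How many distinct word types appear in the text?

5

Distinct types: {coat, cut, grey, see, year}
V = 5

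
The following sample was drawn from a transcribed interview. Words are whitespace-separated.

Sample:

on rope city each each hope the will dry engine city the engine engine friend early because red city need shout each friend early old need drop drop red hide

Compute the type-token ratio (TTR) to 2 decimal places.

0.60

N = 30 tokens, V = 18 types.
TTR = V / N = 18 / 30 = 0.60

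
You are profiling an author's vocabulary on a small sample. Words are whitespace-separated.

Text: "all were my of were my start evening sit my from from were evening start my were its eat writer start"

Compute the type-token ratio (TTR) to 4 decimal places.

0.5238

N = 21 tokens, V = 11 types.
TTR = V / N = 11 / 21 = 0.5238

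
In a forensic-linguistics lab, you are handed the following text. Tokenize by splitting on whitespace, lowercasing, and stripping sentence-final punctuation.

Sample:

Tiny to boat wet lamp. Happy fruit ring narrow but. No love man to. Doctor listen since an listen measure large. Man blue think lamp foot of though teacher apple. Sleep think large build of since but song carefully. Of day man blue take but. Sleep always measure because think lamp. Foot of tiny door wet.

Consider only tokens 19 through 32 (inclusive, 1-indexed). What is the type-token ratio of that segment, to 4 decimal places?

Segment tokens 19–32: listen, measure, large, man, blue, think, lamp, foot, of, though, teacher, apple, sleep, think
Segment N = 14, segment V = 13.
TTR = 13 / 14 = 0.9286

0.9286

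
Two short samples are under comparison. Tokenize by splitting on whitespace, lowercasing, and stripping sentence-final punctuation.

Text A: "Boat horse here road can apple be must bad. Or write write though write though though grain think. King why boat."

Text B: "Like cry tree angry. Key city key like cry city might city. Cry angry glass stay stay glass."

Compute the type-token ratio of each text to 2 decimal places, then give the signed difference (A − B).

0.26

TTR(A) = 16/21 = 0.76
TTR(B) = 9/18 = 0.50
Difference = 0.76 − 0.50 = 0.26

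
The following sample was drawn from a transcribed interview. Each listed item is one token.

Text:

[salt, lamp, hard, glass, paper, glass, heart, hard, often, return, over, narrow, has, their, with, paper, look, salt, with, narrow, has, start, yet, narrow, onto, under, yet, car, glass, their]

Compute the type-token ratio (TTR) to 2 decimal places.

0.63

N = 30 tokens, V = 19 types.
TTR = V / N = 19 / 30 = 0.63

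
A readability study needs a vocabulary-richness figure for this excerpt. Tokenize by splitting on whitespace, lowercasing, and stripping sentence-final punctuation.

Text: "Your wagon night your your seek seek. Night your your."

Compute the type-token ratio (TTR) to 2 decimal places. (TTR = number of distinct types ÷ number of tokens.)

N = 10 tokens, V = 4 types.
TTR = V / N = 4 / 10 = 0.40

0.40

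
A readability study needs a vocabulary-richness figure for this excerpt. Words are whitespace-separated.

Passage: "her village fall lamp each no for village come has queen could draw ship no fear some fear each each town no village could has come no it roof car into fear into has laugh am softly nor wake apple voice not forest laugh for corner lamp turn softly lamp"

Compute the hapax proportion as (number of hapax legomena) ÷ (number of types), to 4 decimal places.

Frequencies: no:4, village:3, lamp:3, each:3, has:3, fear:3, for:2, come:2, could:2, into:2, laugh:2, softly:2, her:1, fall:1, queen:1, draw:1, ship:1, some:1, town:1, it:1, … (11 more, each freq 1)
Hapax count = 19; type count = 31.
Ratio = 19 / 31 = 0.6129

0.6129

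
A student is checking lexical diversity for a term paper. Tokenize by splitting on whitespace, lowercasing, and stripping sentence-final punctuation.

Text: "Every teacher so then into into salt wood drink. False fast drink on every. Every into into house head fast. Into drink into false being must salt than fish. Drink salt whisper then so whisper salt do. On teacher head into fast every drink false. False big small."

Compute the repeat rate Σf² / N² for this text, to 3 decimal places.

0.071

Frequencies: into:7, drink:5, every:4, salt:4, false:4, fast:3, teacher:2, so:2, then:2, on:2, head:2, whisper:2, wood:1, house:1, being:1, must:1, than:1, fish:1, do:1, big:1, … (1 more, each freq 1)
Σf² = 164; N² = 2304
Repeat rate = 164 / 2304 = 0.071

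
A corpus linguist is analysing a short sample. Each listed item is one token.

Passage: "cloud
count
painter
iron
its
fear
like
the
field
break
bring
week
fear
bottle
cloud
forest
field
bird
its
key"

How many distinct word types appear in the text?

16

Distinct types: {bird, bottle, break, bring, cloud, count, fear, field, forest, iron, its, key, like, painter, the, week}
V = 16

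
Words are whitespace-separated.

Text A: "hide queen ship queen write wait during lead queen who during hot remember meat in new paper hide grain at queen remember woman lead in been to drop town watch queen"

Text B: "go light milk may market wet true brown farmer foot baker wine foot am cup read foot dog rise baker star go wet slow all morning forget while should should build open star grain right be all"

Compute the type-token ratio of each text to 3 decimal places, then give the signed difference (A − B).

-0.074

TTR(A) = 22/31 = 0.710
TTR(B) = 29/37 = 0.784
Difference = 0.710 − 0.784 = -0.074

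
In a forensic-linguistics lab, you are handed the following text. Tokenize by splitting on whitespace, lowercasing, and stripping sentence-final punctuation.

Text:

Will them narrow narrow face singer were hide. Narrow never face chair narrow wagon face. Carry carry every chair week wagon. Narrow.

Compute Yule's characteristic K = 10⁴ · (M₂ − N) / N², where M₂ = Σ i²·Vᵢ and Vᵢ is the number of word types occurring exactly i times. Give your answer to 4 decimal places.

Frequencies: narrow:5, face:3, chair:2, wagon:2, carry:2, will:1, them:1, singer:1, were:1, hide:1, never:1, every:1, week:1
N = 22. Frequency spectrum: V_1=8, V_2=3, V_3=1, V_5=1
M₂ = 1²·8 + 2²·3 + 3²·1 + 5²·1 = 54
K = 10000 × (54 − 22) / 22² = 661.1570

661.1570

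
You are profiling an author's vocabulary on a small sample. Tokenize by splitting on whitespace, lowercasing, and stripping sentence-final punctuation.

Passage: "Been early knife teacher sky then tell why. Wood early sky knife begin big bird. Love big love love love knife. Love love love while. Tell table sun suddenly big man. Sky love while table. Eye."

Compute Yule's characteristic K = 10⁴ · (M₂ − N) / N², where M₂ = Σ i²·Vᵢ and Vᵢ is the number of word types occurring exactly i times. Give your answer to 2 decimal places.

632.72

Frequencies: love:8, knife:3, sky:3, big:3, early:2, tell:2, while:2, table:2, been:1, teacher:1, then:1, why:1, wood:1, begin:1, bird:1, sun:1, suddenly:1, man:1, eye:1
N = 36. Frequency spectrum: V_1=11, V_2=4, V_3=3, V_8=1
M₂ = 1²·11 + 2²·4 + 3²·3 + 8²·1 = 118
K = 10000 × (118 − 36) / 36² = 632.72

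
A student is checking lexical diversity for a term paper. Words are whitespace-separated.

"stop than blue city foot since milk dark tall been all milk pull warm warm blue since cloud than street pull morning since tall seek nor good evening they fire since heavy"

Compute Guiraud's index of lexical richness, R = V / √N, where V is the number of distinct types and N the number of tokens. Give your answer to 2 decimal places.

N = 32, V = 23.
√N = 5.656854
R = 23 / 5.656854 = 4.07

4.07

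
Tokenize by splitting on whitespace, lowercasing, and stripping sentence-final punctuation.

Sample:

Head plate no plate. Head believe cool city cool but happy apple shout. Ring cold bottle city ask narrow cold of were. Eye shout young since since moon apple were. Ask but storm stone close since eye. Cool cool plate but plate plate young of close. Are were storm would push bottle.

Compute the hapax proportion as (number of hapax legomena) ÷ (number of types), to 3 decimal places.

Frequencies: plate:5, cool:4, but:3, were:3, since:3, head:2, city:2, apple:2, shout:2, cold:2, bottle:2, ask:2, of:2, eye:2, young:2, storm:2, close:2, no:1, believe:1, happy:1, … (7 more, each freq 1)
Hapax count = 10; type count = 27.
Ratio = 10 / 27 = 0.370

0.370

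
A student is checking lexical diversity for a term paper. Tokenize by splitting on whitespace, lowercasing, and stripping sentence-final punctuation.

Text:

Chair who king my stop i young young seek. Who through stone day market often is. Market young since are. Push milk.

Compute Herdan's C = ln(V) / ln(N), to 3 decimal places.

0.935

N = 22, V = 18.
ln(V) = 2.890372, ln(N) = 3.091042
C = 2.890372 / 3.091042 = 0.935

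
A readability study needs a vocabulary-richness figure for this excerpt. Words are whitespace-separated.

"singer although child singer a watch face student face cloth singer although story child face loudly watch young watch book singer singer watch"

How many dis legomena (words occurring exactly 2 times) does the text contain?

2

Frequencies: singer:5, watch:4, face:3, although:2, child:2, a:1, student:1, cloth:1, story:1, loudly:1, young:1, book:1
Words with frequency 2: although, child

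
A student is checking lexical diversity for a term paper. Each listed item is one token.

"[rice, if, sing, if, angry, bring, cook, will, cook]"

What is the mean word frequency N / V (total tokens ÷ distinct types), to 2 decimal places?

1.29

N = 9 tokens, V = 7 types.
Mean frequency = N / V = 9 / 7 = 1.29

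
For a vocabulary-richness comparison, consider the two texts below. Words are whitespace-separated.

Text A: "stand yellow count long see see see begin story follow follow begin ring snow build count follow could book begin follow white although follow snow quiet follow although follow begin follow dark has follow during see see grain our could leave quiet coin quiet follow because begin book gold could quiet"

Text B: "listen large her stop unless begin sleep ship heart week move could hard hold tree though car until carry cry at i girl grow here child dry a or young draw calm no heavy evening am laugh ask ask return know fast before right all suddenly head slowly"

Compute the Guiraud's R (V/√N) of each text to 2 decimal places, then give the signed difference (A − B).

-3.28

A: V=25, N=51, R=3.50
B: V=47, N=48, R=6.78
Difference = 3.50 − 6.78 = -3.28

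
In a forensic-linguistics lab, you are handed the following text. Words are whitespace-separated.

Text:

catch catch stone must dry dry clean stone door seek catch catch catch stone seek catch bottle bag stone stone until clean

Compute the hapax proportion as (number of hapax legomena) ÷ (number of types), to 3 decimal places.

Frequencies: catch:6, stone:5, dry:2, clean:2, seek:2, must:1, door:1, bottle:1, bag:1, until:1
Hapax count = 5; type count = 10.
Ratio = 5 / 10 = 0.500

0.500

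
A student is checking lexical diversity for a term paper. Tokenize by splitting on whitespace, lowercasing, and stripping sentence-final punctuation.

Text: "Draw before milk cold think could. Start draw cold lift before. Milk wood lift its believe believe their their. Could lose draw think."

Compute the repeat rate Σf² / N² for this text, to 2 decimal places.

Frequencies: draw:3, before:2, milk:2, cold:2, think:2, could:2, lift:2, believe:2, their:2, start:1, wood:1, its:1, lose:1
Σf² = 45; N² = 529
Repeat rate = 45 / 529 = 0.09

0.09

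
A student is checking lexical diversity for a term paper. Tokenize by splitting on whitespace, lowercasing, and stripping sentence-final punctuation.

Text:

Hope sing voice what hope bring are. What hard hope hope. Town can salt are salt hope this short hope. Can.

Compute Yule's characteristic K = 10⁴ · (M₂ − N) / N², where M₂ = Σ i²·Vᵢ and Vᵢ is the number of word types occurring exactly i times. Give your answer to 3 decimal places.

Frequencies: hope:6, what:2, are:2, can:2, salt:2, sing:1, voice:1, bring:1, hard:1, town:1, this:1, short:1
N = 21. Frequency spectrum: V_1=7, V_2=4, V_6=1
M₂ = 1²·7 + 2²·4 + 6²·1 = 59
K = 10000 × (59 − 21) / 21² = 861.678

861.678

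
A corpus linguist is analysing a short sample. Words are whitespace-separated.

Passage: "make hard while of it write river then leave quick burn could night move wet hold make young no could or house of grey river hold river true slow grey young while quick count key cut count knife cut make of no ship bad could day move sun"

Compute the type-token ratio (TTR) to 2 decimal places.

N = 48 tokens, V = 31 types.
TTR = V / N = 31 / 48 = 0.65

0.65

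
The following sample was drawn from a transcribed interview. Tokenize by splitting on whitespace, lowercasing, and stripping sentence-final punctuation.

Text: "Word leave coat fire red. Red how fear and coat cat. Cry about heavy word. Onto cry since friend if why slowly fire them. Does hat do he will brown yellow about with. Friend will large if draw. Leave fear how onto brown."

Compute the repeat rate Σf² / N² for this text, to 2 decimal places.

Frequencies: word:2, leave:2, coat:2, fire:2, red:2, how:2, fear:2, cry:2, about:2, onto:2, friend:2, if:2, will:2, brown:2, and:1, cat:1, heavy:1, since:1, why:1, slowly:1, … (9 more, each freq 1)
Σf² = 71; N² = 1849
Repeat rate = 71 / 1849 = 0.04

0.04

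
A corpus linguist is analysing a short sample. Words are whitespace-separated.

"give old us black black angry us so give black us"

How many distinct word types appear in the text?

Distinct types: {angry, black, give, old, so, us}
V = 6

6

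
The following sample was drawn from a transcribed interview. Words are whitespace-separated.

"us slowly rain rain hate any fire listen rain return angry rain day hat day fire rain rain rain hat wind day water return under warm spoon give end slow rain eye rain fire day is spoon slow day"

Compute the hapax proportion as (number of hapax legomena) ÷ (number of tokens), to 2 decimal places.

0.36

Frequencies: rain:9, day:5, fire:3, return:2, hat:2, spoon:2, slow:2, us:1, slowly:1, hate:1, any:1, listen:1, angry:1, wind:1, water:1, under:1, warm:1, give:1, end:1, eye:1, … (1 more, each freq 1)
Hapax count = 14; token count = 39.
Ratio = 14 / 39 = 0.36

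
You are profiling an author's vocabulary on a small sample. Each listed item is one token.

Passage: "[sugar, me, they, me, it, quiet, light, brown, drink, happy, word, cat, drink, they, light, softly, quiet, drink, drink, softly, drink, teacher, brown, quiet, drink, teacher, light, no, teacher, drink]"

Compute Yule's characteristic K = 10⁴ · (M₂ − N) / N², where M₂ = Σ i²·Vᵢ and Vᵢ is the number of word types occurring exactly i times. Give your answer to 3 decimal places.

755.556

Frequencies: drink:7, quiet:3, light:3, teacher:3, me:2, they:2, brown:2, softly:2, sugar:1, it:1, happy:1, word:1, cat:1, no:1
N = 30. Frequency spectrum: V_1=6, V_2=4, V_3=3, V_7=1
M₂ = 1²·6 + 2²·4 + 3²·3 + 7²·1 = 98
K = 10000 × (98 − 30) / 30² = 755.556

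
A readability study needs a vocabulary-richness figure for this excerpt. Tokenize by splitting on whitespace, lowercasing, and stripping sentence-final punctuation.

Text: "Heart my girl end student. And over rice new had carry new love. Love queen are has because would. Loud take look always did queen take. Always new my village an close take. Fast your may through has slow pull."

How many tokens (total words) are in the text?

40

Tokens: heart, my, girl, end, student, and, over, rice, new, had, carry, new, love, love, queen, are, has, because, would, loud, take, look, always, did, queen, take, always, new, my, village, an, close, take, fast, your, may, through, has, slow, pull
N = 40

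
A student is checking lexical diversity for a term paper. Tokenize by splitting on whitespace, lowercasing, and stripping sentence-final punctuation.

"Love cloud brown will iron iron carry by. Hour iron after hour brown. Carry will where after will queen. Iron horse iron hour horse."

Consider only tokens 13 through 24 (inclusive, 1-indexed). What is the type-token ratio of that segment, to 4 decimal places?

Segment tokens 13–24: brown, carry, will, where, after, will, queen, iron, horse, iron, hour, horse
Segment N = 12, segment V = 9.
TTR = 9 / 12 = 0.7500

0.7500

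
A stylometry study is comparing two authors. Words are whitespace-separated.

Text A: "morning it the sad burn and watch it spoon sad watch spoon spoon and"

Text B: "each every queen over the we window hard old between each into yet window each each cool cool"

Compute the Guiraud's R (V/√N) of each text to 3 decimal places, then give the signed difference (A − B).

-0.926

A: V=8, N=14, R=2.138
B: V=13, N=18, R=3.064
Difference = 2.138 − 3.064 = -0.926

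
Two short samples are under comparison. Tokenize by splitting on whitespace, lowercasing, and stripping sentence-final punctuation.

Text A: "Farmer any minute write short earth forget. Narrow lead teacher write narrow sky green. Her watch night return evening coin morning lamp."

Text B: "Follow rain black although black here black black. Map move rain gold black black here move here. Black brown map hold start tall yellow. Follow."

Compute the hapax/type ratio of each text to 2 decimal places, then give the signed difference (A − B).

0.36

A: hapax=18, V=20, ratio=0.90
B: hapax=7, V=13, ratio=0.54
Difference = 0.90 − 0.54 = 0.36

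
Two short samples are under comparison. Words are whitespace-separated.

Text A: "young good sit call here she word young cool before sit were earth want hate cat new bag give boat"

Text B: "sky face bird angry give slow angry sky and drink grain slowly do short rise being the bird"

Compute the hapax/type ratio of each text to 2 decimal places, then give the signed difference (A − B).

0.09

A: hapax=16, V=18, ratio=0.89
B: hapax=12, V=15, ratio=0.80
Difference = 0.89 − 0.80 = 0.09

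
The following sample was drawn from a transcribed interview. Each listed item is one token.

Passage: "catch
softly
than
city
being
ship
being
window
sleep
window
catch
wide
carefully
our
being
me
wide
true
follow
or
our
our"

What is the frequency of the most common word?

3

Frequencies: being:3, our:3, catch:2, window:2, wide:2, softly:1, than:1, city:1, ship:1, sleep:1, carefully:1, me:1, true:1, follow:1, or:1
Most common: 'being' with frequency 3.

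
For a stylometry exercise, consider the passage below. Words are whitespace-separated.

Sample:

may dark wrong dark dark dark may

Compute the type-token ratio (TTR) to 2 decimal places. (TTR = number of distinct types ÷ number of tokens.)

N = 7 tokens, V = 3 types.
TTR = V / N = 3 / 7 = 0.43

0.43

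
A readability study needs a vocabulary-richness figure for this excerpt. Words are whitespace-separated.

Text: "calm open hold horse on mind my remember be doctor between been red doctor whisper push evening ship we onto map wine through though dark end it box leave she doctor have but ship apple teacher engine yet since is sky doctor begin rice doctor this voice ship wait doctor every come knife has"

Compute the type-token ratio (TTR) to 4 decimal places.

N = 54 tokens, V = 47 types.
TTR = V / N = 47 / 54 = 0.8704

0.8704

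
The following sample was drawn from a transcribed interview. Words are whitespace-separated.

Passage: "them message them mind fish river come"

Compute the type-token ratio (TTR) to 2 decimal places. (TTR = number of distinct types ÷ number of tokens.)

N = 7 tokens, V = 6 types.
TTR = V / N = 6 / 7 = 0.86

0.86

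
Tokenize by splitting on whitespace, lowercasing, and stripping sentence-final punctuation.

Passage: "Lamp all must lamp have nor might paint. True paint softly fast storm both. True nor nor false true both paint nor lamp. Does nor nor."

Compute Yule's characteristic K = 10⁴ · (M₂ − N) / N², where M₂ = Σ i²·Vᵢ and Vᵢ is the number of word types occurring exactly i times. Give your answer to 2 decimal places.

Frequencies: nor:6, lamp:3, paint:3, true:3, both:2, all:1, must:1, have:1, might:1, softly:1, fast:1, storm:1, false:1, does:1
N = 26. Frequency spectrum: V_1=9, V_2=1, V_3=3, V_6=1
M₂ = 1²·9 + 2²·1 + 3²·3 + 6²·1 = 76
K = 10000 × (76 − 26) / 26² = 739.64

739.64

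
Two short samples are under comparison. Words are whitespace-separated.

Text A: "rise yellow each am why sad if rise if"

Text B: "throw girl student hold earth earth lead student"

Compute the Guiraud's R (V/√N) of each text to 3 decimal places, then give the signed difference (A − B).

0.212

A: V=7, N=9, R=2.333
B: V=6, N=8, R=2.121
Difference = 2.333 − 2.121 = 0.212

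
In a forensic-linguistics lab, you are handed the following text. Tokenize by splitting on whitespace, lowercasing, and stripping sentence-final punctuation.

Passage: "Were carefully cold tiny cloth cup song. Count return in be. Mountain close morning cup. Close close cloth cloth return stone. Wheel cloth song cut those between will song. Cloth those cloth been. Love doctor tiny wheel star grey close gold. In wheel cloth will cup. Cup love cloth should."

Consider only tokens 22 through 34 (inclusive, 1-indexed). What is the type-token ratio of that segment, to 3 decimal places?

Segment tokens 22–34: wheel, cloth, song, cut, those, between, will, song, cloth, those, cloth, been, love
Segment N = 13, segment V = 9.
TTR = 9 / 13 = 0.692

0.692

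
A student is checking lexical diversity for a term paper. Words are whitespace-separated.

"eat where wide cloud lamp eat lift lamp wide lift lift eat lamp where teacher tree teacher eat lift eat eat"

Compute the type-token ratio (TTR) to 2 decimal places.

0.38

N = 21 tokens, V = 8 types.
TTR = V / N = 8 / 21 = 0.38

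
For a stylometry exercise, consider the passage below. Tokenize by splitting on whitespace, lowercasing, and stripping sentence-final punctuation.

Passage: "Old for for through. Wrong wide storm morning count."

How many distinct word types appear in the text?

Distinct types: {count, for, morning, old, storm, through, wide, wrong}
V = 8

8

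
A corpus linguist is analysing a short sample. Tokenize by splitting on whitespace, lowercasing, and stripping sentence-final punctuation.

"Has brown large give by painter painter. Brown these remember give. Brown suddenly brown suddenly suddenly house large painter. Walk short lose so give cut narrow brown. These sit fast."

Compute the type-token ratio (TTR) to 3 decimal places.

0.600

N = 30 tokens, V = 18 types.
TTR = V / N = 18 / 30 = 0.600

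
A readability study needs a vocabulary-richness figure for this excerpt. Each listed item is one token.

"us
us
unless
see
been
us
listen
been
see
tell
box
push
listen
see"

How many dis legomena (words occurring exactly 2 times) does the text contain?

Frequencies: us:3, see:3, been:2, listen:2, unless:1, tell:1, box:1, push:1
Words with frequency 2: been, listen

2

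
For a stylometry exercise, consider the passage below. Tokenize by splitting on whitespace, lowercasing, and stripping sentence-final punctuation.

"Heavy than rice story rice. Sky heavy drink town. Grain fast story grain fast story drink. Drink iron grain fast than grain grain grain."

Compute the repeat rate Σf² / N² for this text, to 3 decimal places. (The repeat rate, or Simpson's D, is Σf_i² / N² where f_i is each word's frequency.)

Frequencies: grain:6, story:3, drink:3, fast:3, heavy:2, than:2, rice:2, sky:1, town:1, iron:1
Σf² = 78; N² = 576
Repeat rate = 78 / 576 = 0.135

0.135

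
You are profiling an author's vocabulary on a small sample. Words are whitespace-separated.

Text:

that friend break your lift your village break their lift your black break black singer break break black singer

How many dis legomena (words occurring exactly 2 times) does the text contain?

Frequencies: break:5, your:3, black:3, lift:2, singer:2, that:1, friend:1, village:1, their:1
Words with frequency 2: lift, singer

2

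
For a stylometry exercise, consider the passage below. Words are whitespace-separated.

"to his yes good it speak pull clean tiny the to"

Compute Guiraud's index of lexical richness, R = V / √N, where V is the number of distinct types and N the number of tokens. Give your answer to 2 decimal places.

3.02

N = 11, V = 10.
√N = 3.316625
R = 10 / 3.316625 = 3.02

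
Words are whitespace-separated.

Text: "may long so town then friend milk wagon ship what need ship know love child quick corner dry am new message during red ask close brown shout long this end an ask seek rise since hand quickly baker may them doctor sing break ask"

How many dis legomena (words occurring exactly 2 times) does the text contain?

Frequencies: ask:3, may:2, long:2, ship:2, so:1, town:1, then:1, friend:1, milk:1, wagon:1, what:1, need:1, know:1, love:1, child:1, quick:1, corner:1, dry:1, am:1, new:1, … (19 more, each freq 1)
Words with frequency 2: long, may, ship

3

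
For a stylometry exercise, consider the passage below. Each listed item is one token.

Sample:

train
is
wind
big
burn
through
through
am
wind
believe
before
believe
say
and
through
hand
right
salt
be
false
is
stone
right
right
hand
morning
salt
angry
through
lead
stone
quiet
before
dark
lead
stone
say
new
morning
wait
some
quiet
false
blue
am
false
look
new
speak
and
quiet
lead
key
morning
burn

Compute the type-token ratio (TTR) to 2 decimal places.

0.53

N = 55 tokens, V = 29 types.
TTR = V / N = 29 / 55 = 0.53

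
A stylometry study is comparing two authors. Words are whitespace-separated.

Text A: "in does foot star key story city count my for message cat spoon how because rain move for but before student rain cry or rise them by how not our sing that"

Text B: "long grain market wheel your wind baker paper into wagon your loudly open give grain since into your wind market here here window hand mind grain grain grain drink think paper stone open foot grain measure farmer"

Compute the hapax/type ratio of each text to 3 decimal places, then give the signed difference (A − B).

A: hapax=26, V=29, ratio=0.897
B: hapax=16, V=24, ratio=0.667
Difference = 0.897 − 0.667 = 0.230

0.230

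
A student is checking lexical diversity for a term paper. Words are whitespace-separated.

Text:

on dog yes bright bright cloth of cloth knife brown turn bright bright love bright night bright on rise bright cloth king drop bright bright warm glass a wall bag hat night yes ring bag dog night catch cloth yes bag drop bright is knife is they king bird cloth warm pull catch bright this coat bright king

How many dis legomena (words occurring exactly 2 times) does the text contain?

Frequencies: bright:12, cloth:5, yes:3, night:3, king:3, bag:3, on:2, dog:2, knife:2, drop:2, warm:2, catch:2, is:2, of:1, brown:1, turn:1, love:1, rise:1, glass:1, a:1, … (8 more, each freq 1)
Words with frequency 2: catch, dog, drop, is, knife, on, warm

7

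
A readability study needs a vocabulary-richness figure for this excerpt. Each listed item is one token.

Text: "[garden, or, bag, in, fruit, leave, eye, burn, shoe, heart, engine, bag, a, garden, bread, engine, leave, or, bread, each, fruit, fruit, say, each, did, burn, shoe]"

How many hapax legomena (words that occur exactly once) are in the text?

6

Frequencies: fruit:3, garden:2, or:2, bag:2, leave:2, burn:2, shoe:2, engine:2, bread:2, each:2, in:1, eye:1, heart:1, a:1, say:1, did:1
Hapax (freq=1): a, did, eye, heart, in, say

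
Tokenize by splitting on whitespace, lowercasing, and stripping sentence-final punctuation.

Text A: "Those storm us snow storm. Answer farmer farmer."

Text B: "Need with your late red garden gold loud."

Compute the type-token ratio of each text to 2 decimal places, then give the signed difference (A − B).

TTR(A) = 6/8 = 0.75
TTR(B) = 8/8 = 1.00
Difference = 0.75 − 1.00 = -0.25

-0.25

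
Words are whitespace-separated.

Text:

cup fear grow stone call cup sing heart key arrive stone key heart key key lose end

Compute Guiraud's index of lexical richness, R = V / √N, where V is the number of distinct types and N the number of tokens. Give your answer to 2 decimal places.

N = 17, V = 11.
√N = 4.123106
R = 11 / 4.123106 = 2.67

2.67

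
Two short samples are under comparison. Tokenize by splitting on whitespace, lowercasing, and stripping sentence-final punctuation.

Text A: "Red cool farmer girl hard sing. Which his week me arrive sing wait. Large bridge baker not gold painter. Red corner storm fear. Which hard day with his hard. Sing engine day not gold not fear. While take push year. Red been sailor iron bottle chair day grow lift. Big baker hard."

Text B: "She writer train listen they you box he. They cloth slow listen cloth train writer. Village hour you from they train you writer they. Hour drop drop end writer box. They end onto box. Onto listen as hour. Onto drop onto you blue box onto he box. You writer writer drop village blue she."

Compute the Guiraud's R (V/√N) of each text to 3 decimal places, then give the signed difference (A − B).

2.543

A: V=36, N=52, R=4.992
B: V=18, N=54, R=2.449
Difference = 4.992 − 2.449 = 2.543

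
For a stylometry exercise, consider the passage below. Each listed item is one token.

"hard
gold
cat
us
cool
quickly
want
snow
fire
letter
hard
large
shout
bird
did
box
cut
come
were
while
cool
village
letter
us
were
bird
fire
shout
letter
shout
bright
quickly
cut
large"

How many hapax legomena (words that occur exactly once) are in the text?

Frequencies: letter:3, shout:3, hard:2, us:2, cool:2, quickly:2, fire:2, large:2, bird:2, cut:2, were:2, gold:1, cat:1, want:1, snow:1, did:1, box:1, come:1, while:1, village:1, … (1 more, each freq 1)
Hapax (freq=1): box, bright, cat, come, did, gold, snow, village, want, while

10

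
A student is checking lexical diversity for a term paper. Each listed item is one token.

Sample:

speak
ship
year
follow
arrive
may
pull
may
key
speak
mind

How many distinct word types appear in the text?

9

Distinct types: {arrive, follow, key, may, mind, pull, ship, speak, year}
V = 9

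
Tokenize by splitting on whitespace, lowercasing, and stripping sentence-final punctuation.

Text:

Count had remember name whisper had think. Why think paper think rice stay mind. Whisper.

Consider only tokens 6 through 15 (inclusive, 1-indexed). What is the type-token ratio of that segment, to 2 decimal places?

0.80

Segment tokens 6–15: had, think, why, think, paper, think, rice, stay, mind, whisper
Segment N = 10, segment V = 8.
TTR = 8 / 10 = 0.80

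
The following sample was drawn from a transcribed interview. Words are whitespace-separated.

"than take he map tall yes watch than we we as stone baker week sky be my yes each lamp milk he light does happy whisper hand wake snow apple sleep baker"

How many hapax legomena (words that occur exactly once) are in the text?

22

Frequencies: than:2, he:2, yes:2, we:2, baker:2, take:1, map:1, tall:1, watch:1, as:1, stone:1, week:1, sky:1, be:1, my:1, each:1, lamp:1, milk:1, light:1, does:1, … (7 more, each freq 1)
Hapax (freq=1): apple, as, be, does, each, hand, happy, lamp, light, map, milk, my, sky, sleep, snow, stone, take, tall, wake, watch, week, whisper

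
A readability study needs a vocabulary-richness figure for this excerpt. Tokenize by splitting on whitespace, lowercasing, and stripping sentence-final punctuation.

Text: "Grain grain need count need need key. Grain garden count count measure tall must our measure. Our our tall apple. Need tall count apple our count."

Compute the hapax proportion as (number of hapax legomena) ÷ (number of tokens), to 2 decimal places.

0.12

Frequencies: count:5, need:4, our:4, grain:3, tall:3, measure:2, apple:2, key:1, garden:1, must:1
Hapax count = 3; token count = 26.
Ratio = 3 / 26 = 0.12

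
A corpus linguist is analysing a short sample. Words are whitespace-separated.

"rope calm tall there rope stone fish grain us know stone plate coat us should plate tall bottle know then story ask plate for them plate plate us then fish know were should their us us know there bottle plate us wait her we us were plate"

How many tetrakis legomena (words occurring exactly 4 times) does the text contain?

1

Frequencies: us:7, plate:7, know:4, rope:2, tall:2, there:2, stone:2, fish:2, should:2, bottle:2, then:2, were:2, calm:1, grain:1, coat:1, story:1, ask:1, for:1, them:1, their:1, … (3 more, each freq 1)
Words with frequency 4: know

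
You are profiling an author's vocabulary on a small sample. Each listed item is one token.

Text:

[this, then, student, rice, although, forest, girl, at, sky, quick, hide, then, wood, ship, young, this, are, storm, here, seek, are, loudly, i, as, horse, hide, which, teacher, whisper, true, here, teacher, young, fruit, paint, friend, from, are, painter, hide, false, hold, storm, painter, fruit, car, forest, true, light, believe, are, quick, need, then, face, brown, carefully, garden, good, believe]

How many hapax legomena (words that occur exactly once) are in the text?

28

Frequencies: are:4, then:3, hide:3, this:2, forest:2, quick:2, young:2, storm:2, here:2, teacher:2, true:2, fruit:2, painter:2, believe:2, student:1, rice:1, although:1, girl:1, at:1, sky:1, … (22 more, each freq 1)
Hapax (freq=1): although, as, at, brown, car, carefully, face, false, friend, from, garden, girl, good, hold, horse, i, light, loudly, need, paint, rice, seek, ship, sky, student, which, whisper, wood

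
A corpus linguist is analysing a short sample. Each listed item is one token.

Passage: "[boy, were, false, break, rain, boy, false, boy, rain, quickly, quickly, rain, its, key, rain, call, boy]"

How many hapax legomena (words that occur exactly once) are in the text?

Frequencies: boy:4, rain:4, false:2, quickly:2, were:1, break:1, its:1, key:1, call:1
Hapax (freq=1): break, call, its, key, were

5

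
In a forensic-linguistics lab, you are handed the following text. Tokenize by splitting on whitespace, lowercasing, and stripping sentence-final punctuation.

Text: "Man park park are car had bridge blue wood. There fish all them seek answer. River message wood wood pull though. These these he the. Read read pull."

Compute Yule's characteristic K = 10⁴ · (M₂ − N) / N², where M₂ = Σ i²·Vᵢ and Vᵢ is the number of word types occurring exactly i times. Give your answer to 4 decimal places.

Frequencies: wood:3, park:2, pull:2, these:2, read:2, man:1, are:1, car:1, had:1, bridge:1, blue:1, there:1, fish:1, all:1, them:1, seek:1, answer:1, river:1, message:1, though:1, … (2 more, each freq 1)
N = 28. Frequency spectrum: V_1=17, V_2=4, V_3=1
M₂ = 1²·17 + 2²·4 + 3²·1 = 42
K = 10000 × (42 − 28) / 28² = 178.5714

178.5714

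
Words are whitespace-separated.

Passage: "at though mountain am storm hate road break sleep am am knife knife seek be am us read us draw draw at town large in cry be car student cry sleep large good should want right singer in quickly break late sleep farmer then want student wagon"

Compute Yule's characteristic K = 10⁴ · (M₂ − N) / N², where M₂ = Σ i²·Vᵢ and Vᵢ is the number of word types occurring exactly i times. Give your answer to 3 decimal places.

Frequencies: am:4, sleep:3, at:2, break:2, knife:2, be:2, us:2, draw:2, large:2, in:2, cry:2, student:2, want:2, though:1, mountain:1, storm:1, hate:1, road:1, seek:1, read:1, … (11 more, each freq 1)
N = 47. Frequency spectrum: V_1=18, V_2=11, V_3=1, V_4=1
M₂ = 1²·18 + 2²·11 + 3²·1 + 4²·1 = 87
K = 10000 × (87 − 47) / 47² = 181.077

181.077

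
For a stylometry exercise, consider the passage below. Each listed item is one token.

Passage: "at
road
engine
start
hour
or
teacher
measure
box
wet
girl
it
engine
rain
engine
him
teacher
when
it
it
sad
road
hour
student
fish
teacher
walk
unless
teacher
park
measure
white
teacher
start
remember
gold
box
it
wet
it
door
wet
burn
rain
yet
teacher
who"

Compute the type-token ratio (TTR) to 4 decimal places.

N = 47 tokens, V = 28 types.
TTR = V / N = 28 / 47 = 0.5957

0.5957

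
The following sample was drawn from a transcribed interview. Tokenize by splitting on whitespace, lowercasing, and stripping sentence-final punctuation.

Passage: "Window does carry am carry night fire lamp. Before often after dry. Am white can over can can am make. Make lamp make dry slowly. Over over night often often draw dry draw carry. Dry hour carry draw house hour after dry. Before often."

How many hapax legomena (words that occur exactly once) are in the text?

Frequencies: dry:5, carry:4, often:4, am:3, can:3, over:3, make:3, draw:3, night:2, lamp:2, before:2, after:2, hour:2, window:1, does:1, fire:1, white:1, slowly:1, house:1
Hapax (freq=1): does, fire, house, slowly, white, window

6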